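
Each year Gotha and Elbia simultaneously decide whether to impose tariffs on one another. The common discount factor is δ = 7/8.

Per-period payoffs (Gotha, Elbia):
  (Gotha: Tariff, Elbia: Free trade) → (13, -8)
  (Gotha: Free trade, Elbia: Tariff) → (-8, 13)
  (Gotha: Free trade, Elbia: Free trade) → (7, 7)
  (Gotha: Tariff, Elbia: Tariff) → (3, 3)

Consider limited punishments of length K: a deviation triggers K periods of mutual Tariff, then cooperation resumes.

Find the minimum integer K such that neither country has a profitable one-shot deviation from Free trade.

2

Need Σ_{k=1}^{K} δ^k ≥ (13−7)/(7−3) = 1.5000 at δ = 7/8.
At K = 1 the sum is 0.8750 < 1.5000; at K = 2 it is 1.6406 ≥ 1.5000.
So the minimum punishment length is K = 2.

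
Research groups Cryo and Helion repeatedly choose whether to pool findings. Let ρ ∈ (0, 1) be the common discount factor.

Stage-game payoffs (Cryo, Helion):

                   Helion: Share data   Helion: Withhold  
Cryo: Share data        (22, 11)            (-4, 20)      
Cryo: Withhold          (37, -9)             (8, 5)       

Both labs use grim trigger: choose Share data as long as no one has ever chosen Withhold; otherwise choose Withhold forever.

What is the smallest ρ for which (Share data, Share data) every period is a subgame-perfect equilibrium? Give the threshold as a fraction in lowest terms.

3/5

Cryo's threshold: (37−22)/(37−8) = 15/29.
Helion's threshold: (20−11)/(20−5) = 3/5.
15/29 < 3/5, so Helion binds and ρ* = 3/5.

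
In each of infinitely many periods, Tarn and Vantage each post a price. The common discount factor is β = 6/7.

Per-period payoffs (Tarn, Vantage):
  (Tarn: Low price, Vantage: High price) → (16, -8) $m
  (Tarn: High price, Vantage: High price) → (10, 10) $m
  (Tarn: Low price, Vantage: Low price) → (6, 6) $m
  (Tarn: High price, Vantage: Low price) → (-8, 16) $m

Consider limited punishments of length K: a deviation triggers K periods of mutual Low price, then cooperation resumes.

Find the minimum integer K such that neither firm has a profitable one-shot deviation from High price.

2

No profitable deviation requires (10−6)(β+…+β^K) ≥ 16−10, i.e. β+…+β^K ≥ 3/2 ≈ 1.5000.
With β = 6/7, the partial sums are K=1: 0.8571, K=2: 1.5918.
K = 2 is the first length at which the sum reaches 1.5000.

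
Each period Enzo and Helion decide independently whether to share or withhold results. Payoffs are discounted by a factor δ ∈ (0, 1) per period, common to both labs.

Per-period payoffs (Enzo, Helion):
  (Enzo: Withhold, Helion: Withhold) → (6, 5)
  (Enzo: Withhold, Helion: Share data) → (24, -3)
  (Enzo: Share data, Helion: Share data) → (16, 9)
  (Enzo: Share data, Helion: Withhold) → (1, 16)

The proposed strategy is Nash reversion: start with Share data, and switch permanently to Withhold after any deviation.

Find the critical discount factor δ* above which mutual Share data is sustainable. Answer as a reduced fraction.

Enzo's threshold: (24−16)/(24−6) = 4/9.
Helion's threshold: (16−9)/(16−5) = 7/11.
4/9 < 7/11, so Helion binds and δ* = 7/11.

7/11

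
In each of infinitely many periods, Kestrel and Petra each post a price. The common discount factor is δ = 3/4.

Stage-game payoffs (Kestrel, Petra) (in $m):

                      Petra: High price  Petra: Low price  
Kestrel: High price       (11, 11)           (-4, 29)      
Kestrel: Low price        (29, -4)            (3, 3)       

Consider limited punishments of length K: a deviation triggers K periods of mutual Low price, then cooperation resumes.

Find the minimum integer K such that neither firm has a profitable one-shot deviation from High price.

5

Need Σ_{k=1}^{K} δ^k ≥ (29−11)/(11−3) = 2.2500 at δ = 3/4.
At K = 4 the sum is 2.0508 < 2.2500; at K = 5 it is 2.2881 ≥ 2.2500.
So the minimum punishment length is K = 5.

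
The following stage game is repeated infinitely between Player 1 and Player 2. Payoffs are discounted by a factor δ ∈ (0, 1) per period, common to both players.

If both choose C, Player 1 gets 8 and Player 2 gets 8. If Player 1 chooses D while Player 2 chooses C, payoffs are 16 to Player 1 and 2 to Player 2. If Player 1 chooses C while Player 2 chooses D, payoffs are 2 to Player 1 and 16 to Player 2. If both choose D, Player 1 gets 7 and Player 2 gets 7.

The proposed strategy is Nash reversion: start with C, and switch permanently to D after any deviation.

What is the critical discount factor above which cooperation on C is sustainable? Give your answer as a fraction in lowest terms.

8/9

8/(1−δ) ≥ 16 + 7δ/(1−δ)
8 ≥ 16 − 9δ
δ ≥ 8/9.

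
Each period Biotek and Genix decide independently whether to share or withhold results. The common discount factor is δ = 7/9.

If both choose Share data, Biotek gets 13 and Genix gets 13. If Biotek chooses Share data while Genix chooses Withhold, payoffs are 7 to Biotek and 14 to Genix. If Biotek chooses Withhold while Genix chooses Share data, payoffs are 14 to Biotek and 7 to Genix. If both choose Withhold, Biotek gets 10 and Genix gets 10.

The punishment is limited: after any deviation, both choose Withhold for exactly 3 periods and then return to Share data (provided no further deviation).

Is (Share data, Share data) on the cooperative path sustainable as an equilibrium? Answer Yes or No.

Comparing payoff streams over the 4 periods until play realigns: cooperate → 13(1+δ+…+δ^3); deviate → 14 + 10(δ+…+δ^3).
Cooperation is sustained iff (13−10)(δ+…+δ^3) ≥ 14−13.
δ+…+δ^3 = 7/9·(1−(7/9)^3)/(1−7/9) = 1.8532, and (14−13)/(13−10) = 0.3333.
1.8532 ≥ 0.3333, so cooperation is sustainable.

Yes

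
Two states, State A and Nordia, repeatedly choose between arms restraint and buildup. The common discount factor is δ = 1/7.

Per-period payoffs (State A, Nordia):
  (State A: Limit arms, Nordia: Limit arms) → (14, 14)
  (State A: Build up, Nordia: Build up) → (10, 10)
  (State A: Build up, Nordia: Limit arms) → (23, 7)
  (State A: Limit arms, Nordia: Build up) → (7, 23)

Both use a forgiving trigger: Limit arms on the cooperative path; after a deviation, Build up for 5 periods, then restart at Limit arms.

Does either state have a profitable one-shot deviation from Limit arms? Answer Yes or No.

Yes

A one-shot deviation gives 23 now, then 10 for 5 periods, then back to 14.
Gain from deviating: (23−14) today; loss: (14−10) in each of the next 5 periods.
No-deviation condition: (14−10)(δ+…+δ^5) ≥ 23−14, i.e. δ+…+δ^5 ≥ 9/4.
At δ = 1/7: δ+…+δ^5 = 0.1667 < 2.2500.
So cooperation is not sustainable.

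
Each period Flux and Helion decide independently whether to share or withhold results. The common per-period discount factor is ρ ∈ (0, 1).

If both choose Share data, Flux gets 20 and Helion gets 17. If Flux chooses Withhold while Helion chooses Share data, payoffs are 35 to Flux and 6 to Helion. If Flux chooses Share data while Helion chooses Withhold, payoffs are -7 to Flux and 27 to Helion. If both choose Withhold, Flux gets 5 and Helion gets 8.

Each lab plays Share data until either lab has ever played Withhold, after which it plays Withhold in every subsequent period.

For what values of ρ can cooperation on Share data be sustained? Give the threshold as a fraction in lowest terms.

10/19

Flux's threshold: (35−20)/(35−5) = 1/2.
Helion's threshold: (27−17)/(27−8) = 10/19.
1/2 < 10/19, so Helion binds and ρ* = 10/19.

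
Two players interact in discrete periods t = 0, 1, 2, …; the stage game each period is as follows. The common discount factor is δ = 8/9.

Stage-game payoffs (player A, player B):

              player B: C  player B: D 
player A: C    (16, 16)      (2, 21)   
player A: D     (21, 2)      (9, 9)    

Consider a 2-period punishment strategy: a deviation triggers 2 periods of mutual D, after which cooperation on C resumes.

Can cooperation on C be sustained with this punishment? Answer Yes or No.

A one-shot deviation gives 21 now, then 9 for 2 periods, then back to 16.
Gain from deviating: (21−16) today; loss: (16−9) in each of the next 2 periods.
No-deviation condition: (16−9)(δ+…+δ^2) ≥ 21−16, i.e. δ+…+δ^2 ≥ 5/7.
At δ = 8/9: δ+…+δ^2 = 1.6790 ≥ 0.7143.
So cooperation is sustainable.

Yes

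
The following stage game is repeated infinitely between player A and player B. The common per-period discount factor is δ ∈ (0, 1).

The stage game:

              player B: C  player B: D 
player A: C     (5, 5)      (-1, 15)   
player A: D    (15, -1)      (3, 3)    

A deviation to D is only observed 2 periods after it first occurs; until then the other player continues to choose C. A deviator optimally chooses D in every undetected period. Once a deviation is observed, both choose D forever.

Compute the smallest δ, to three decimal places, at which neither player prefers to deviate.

The best deviation is to choose D for all 2 undetected periods, earning 15 each, then 3 forever once detected.
Deviation value: 15(1−δ^2)/(1−δ) + 3δ^2/(1−δ); cooperation value: 5/(1−δ).
IC: 5 ≥ 15(1−δ^2) + 3δ^2 = 15 − 12δ^2.
So δ^2 ≥ 10/12 = 5/6, giving δ ≥ (5/6)^(1/2) ≈ 0.913.

0.913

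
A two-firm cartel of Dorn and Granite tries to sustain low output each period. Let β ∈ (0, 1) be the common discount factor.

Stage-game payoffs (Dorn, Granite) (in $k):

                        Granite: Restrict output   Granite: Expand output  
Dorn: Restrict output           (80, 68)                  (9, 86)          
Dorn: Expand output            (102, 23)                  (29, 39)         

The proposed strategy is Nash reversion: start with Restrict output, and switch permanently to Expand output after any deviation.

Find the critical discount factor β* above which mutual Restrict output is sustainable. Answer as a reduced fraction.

18/47

For Dorn: deviation gain 102−80 = 22, per-period punishment loss 80−29 = 51. IC gives β ≥ 22/73.
For Granite: gain 18, loss 29 per period, so β ≥ 18/47.
The tighter constraint is Granite's, so cooperation needs β ≥ 18/47.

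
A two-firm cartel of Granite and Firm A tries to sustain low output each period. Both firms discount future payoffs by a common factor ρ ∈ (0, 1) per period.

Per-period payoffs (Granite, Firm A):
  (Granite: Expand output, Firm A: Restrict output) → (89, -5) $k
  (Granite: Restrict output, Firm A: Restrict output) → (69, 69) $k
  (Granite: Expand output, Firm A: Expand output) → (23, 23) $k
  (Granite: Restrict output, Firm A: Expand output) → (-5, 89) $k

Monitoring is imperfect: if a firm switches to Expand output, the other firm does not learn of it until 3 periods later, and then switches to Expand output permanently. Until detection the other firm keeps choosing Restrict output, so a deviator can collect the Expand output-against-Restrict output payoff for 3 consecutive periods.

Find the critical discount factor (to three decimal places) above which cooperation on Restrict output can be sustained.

The best deviation is to choose Expand output for all 3 undetected periods, earning 89 each, then 23 forever once detected.
Deviation value: 89(1−ρ^3)/(1−ρ) + 23ρ^3/(1−ρ); cooperation value: 69/(1−ρ).
IC: 69 ≥ 89(1−ρ^3) + 23ρ^3 = 89 − 66ρ^3.
So ρ^3 ≥ 20/66 = 10/33, giving ρ ≥ (10/33)^(1/3) ≈ 0.672.

0.672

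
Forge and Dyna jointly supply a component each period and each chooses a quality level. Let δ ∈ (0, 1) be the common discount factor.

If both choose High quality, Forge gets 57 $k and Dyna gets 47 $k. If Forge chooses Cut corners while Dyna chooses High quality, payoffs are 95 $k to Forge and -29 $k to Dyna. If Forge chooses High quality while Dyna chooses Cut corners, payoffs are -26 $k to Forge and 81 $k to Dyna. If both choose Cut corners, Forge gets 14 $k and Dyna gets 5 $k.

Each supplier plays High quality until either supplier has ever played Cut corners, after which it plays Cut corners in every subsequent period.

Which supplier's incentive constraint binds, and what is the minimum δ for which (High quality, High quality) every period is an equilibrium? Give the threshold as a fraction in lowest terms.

Forge; δ ≥ 38/81

Forge's threshold: (95−57)/(95−14) = 38/81.
Dyna's threshold: (81−47)/(81−5) = 17/38.
38/81 > 17/38, so Forge binds and δ* = 38/81.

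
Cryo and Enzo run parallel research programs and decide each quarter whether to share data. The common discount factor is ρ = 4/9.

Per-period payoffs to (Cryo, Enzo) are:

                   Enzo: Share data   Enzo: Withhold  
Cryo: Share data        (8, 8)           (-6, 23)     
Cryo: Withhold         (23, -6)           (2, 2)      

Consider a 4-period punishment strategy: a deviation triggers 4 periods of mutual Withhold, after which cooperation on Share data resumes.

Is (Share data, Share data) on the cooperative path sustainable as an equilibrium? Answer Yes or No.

Comparing payoff streams over the 5 periods until play realigns: cooperate → 8(1+ρ+…+ρ^4); deviate → 23 + 2(ρ+…+ρ^4).
Cooperation is sustained iff (8−2)(ρ+…+ρ^4) ≥ 23−8.
ρ+…+ρ^4 = 4/9·(1−(4/9)^4)/(1−4/9) = 0.7688, and (23−8)/(8−2) = 2.5000.
0.7688 < 2.5000, so cooperation is not sustainable.

No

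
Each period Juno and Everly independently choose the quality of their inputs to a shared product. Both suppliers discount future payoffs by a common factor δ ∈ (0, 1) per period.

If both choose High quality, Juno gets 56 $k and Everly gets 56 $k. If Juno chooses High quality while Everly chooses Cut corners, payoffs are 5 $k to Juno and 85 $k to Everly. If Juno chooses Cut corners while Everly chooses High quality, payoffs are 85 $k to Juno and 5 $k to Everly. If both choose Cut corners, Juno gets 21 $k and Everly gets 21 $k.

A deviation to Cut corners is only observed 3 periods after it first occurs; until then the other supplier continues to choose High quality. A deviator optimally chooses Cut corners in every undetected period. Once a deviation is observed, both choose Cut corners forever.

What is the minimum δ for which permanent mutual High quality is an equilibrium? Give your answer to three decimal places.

0.768

A deviator earns 85 for 3 periods, then 21 forever; cooperating earns 56 forever. Multiplying the IC by (1−δ):
56 ≥ 85(1−δ^3) + 21δ^3, so 64·δ^3 ≥ 29 and δ^3 ≥ 29/64.
δ ≥ (29/64)^(1/3) ≈ 0.768.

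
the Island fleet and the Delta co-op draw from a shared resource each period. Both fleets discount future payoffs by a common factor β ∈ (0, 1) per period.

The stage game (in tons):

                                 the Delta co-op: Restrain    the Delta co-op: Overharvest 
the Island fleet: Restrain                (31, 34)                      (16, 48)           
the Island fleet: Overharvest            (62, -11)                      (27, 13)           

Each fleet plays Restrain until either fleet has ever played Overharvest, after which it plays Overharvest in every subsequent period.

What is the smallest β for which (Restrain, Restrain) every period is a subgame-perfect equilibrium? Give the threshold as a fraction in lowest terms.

31/35

the Island fleet: cooperation gives 31 each period; deviation gives 62 once then 27 forever.
  31/(1−β) ≥ 62 + 27β/(1−β) ⇒ β ≥ 31/35.
the Delta co-op: cooperation gives 34 each period; deviation gives 48 once then 13 forever.
  β ≥ 14/35 = 2/5.
Both must hold, so the binding constraint is the Island fleet's: β ≥ 31/35.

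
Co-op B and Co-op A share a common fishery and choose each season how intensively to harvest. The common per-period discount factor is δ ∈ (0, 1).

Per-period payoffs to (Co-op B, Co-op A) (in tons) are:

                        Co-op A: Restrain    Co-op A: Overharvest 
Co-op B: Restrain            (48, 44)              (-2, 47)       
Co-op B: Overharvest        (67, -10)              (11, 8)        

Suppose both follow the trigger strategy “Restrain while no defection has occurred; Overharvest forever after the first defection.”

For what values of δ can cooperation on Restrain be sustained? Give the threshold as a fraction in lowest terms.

19/56

Co-op B: cooperation gives 48 each period; deviation gives 67 once then 11 forever.
  48/(1−δ) ≥ 67 + 11δ/(1−δ) ⇒ δ ≥ 19/56.
Co-op A: cooperation gives 44 each period; deviation gives 47 once then 8 forever.
  δ ≥ 3/39 = 1/13.
Both must hold, so the binding constraint is Co-op B's: δ ≥ 19/56.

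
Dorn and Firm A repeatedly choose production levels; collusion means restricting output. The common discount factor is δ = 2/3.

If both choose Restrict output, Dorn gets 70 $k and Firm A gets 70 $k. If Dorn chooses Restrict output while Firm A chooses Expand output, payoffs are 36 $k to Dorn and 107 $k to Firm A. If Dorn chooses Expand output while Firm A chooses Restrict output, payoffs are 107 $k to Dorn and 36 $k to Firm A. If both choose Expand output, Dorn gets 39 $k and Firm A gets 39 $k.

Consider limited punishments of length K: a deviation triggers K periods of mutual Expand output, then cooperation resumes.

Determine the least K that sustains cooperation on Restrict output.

IC: δ(1−δ^K)/(1−δ) ≥ (107−70)/(70−39) = 37/31.
With δ = 2/3: need 1 − δ^K ≥ 37/31·(1−2/3)/(2/3), i.e. δ^K ≤ 0.4032.
Since (2/3)^2 = 0.4444 and (2/3)^3 = 0.2963, the smallest such K is 3.

3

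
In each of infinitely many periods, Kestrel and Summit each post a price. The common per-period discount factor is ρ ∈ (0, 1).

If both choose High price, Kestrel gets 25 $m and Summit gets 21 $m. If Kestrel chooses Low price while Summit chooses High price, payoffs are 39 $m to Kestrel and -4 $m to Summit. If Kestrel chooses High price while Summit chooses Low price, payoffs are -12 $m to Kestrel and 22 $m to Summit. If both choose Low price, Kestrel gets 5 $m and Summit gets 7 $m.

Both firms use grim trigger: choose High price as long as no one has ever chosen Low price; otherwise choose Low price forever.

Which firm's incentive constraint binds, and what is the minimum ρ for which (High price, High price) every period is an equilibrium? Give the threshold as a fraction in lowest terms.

For Kestrel: deviation gain 39−25 = 14, per-period punishment loss 25−5 = 20. IC gives ρ ≥ 14/34 = 7/17.
For Summit: gain 1, loss 14 per period, so ρ ≥ 1/15.
The tighter constraint is Kestrel's, so cooperation needs ρ ≥ 7/17.

Kestrel; ρ ≥ 7/17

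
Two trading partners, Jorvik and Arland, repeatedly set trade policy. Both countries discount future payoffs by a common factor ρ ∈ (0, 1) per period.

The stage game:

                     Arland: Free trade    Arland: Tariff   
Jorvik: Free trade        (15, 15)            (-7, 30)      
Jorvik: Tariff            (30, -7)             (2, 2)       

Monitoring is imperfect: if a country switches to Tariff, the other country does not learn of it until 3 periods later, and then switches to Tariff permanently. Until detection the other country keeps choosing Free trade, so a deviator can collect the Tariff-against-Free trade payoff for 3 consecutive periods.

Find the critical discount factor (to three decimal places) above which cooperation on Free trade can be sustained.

A deviator earns 30 for 3 periods, then 2 forever; cooperating earns 15 forever. Multiplying the IC by (1−ρ):
15 ≥ 30(1−ρ^3) + 2ρ^3, so 28·ρ^3 ≥ 15 and ρ^3 ≥ 15/28.
ρ ≥ (15/28)^(1/3) ≈ 0.812.

0.812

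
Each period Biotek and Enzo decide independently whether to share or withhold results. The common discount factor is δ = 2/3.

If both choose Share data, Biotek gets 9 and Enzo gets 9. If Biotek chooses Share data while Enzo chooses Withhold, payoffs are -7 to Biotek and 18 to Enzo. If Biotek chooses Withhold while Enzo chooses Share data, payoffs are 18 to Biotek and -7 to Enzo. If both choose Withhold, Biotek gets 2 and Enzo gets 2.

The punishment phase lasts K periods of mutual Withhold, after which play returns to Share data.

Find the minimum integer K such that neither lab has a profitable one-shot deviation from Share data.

IC: δ(1−δ^K)/(1−δ) ≥ (18−9)/(9−2) = 9/7.
With δ = 2/3: need 1 − δ^K ≥ 9/7·(1−2/3)/(2/3), i.e. δ^K ≤ 0.3571.
Since (2/3)^2 = 0.4444 and (2/3)^3 = 0.2963, the smallest such K is 3.

3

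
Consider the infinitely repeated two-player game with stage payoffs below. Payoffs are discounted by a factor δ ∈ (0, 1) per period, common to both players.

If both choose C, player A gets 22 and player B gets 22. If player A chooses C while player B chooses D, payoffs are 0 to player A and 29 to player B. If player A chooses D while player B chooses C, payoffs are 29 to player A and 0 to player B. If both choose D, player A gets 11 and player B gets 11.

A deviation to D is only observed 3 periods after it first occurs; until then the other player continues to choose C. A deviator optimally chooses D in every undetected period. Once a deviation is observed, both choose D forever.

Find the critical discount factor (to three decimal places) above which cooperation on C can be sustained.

0.730

A deviator earns 29 for 3 periods, then 11 forever; cooperating earns 22 forever. Multiplying the IC by (1−δ):
22 ≥ 29(1−δ^3) + 11δ^3, so 18·δ^3 ≥ 7 and δ^3 ≥ 7/18.
δ ≥ (7/18)^(1/3) ≈ 0.730.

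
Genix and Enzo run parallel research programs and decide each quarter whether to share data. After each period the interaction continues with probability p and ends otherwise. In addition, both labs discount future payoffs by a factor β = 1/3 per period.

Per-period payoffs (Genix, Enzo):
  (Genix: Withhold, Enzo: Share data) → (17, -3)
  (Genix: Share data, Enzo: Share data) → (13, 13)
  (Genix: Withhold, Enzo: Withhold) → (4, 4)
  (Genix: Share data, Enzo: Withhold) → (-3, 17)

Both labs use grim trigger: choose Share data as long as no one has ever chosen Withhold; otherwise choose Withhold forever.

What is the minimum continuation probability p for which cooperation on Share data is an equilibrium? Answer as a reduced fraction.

12/13

With continuation probability p and discount β, the effective per-period discount factor is βp.
Grim-trigger IC: βp ≥ (17−13)/(17−4) = 4/13.
So p ≥ (4/13)/(1/3) = 12/13.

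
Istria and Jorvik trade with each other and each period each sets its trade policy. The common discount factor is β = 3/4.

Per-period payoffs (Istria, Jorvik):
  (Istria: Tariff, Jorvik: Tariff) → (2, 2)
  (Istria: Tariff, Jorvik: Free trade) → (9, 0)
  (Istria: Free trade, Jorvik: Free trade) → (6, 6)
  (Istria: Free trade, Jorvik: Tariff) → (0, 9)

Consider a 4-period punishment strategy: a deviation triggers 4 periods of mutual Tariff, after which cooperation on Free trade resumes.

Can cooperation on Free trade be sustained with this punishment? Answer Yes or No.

Yes

A one-shot deviation gives 9 now, then 2 for 4 periods, then back to 6.
Gain from deviating: (9−6) today; loss: (6−2) in each of the next 4 periods.
No-deviation condition: (6−2)(β+…+β^4) ≥ 9−6, i.e. β+…+β^4 ≥ 3/4.
At β = 3/4: β+…+β^4 = 2.0508 ≥ 0.7500.
So cooperation is sustainable.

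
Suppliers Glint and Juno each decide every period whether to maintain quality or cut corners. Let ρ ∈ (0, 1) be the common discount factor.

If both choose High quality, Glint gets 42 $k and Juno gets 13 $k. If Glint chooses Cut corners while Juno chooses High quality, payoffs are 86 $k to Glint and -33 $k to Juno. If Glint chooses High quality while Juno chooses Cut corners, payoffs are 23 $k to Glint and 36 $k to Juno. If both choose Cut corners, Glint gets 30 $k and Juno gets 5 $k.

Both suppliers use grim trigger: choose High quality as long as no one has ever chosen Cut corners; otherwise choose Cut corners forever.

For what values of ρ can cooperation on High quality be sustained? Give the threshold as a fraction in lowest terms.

Glint: cooperation gives 42 each period; deviation gives 86 once then 30 forever.
  42/(1−ρ) ≥ 86 + 30ρ/(1−ρ) ⇒ ρ ≥ 44/56 = 11/14.
Juno: cooperation gives 13 each period; deviation gives 36 once then 5 forever.
  ρ ≥ 23/31.
Both must hold, so the binding constraint is Glint's: ρ ≥ 11/14.

11/14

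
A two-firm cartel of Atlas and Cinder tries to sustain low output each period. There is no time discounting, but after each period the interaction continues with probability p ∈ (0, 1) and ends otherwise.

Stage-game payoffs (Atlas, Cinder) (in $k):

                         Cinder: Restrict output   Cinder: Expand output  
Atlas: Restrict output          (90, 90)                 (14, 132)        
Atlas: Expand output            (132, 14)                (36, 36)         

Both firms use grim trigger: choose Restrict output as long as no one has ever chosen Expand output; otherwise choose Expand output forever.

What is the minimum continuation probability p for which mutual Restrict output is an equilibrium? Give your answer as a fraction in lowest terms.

Expected cooperation value is 90 + p·90 + p²·90 + … = 90/(1−p); deviation gives 132 + p·36/(1−p).
90 ≥ 132(1−p) + 36p ⇒ 96p ≥ 42 ⇒ p ≥ 42/96 = 7/16.

7/16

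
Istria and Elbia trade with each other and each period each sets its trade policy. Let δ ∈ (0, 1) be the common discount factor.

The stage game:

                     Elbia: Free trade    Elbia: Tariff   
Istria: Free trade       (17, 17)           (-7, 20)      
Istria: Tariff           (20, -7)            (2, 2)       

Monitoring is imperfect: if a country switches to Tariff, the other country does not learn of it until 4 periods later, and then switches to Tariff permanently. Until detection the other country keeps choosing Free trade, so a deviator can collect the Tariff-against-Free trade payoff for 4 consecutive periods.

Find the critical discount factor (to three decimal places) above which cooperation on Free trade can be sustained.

0.639

Deviating for the 4 undetected periods gains 20−17 = 3 per period over cooperation, then loses 17−2 = 15 per period forever once punishment starts.
Gain: 3(1 + δ + … + δ^3); loss: 15·δ^4/(1−δ).
No profitable deviation ⇔ 3(1−δ^4) ≤ 15·δ^4, i.e. δ^4 ≥ 3/(3+15) = 1/6.
Hence δ ≥ (1/6)^(1/4) ≈ 0.639.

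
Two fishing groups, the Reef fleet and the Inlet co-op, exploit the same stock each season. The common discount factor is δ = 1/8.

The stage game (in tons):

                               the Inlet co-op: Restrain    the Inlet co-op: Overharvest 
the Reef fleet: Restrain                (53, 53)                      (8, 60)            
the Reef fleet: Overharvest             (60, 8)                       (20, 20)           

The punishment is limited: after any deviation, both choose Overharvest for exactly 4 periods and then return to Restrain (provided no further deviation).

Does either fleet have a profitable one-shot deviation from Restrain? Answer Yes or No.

IC: δ+…+δ^4 ≥ (60−53)/(53−20) = 7/33.
At δ = 1/8: partial sum = 0.1428 < 0.2121. Cooperation not sustainable.

Yes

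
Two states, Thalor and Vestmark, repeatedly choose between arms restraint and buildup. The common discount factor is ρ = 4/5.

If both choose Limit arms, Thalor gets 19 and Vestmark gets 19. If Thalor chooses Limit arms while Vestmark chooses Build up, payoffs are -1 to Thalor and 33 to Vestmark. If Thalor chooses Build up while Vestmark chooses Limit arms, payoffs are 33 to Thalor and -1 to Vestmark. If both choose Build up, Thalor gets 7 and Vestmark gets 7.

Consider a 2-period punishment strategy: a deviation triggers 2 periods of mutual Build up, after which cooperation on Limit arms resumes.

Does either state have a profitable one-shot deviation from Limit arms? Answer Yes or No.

IC: ρ+…+ρ^2 ≥ (33−19)/(19−7) = 7/6.
At ρ = 4/5: partial sum = 1.4400 ≥ 1.1667. Cooperation sustainable.

No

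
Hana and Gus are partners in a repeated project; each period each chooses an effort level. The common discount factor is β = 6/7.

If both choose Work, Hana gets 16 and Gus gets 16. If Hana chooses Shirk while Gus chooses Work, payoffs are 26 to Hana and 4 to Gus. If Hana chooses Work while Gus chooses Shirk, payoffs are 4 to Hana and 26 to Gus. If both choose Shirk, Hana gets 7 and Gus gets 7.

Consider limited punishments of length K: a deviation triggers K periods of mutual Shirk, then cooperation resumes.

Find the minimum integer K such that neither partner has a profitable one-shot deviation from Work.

Need Σ_{k=1}^{K} β^k ≥ (26−16)/(16−7) = 1.1111 at β = 6/7.
At K = 1 the sum is 0.8571 < 1.1111; at K = 2 it is 1.5918 ≥ 1.1111.
So the minimum punishment length is K = 2.

2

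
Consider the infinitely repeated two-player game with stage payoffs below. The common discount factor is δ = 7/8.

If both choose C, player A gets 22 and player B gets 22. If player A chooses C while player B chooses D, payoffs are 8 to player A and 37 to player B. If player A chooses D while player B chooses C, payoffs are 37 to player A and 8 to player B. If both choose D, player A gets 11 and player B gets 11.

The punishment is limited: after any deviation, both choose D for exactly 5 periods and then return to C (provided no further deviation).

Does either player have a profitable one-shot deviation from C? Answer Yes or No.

No

IC: δ+…+δ^5 ≥ (37−22)/(22−11) = 15/11.
At δ = 7/8: partial sum = 3.4096 ≥ 1.3636. Cooperation sustainable.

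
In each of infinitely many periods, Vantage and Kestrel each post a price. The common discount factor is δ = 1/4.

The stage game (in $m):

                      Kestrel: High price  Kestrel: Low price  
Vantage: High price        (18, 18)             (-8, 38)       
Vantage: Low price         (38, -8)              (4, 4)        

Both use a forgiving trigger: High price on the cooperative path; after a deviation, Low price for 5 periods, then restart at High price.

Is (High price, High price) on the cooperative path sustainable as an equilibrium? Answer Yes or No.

No

IC: δ+…+δ^5 ≥ (38−18)/(18−4) = 10/7.
At δ = 1/4: partial sum = 0.3330 < 1.4286. Cooperation not sustainable.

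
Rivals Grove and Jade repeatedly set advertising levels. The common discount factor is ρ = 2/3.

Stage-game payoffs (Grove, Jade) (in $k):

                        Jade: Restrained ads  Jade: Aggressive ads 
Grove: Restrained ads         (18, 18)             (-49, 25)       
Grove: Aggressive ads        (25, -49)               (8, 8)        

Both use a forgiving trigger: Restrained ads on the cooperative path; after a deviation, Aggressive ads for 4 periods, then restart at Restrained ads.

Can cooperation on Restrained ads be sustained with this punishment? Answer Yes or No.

A one-shot deviation gives 25 now, then 8 for 4 periods, then back to 18.
Gain from deviating: (25−18) today; loss: (18−8) in each of the next 4 periods.
No-deviation condition: (18−8)(ρ+…+ρ^4) ≥ 25−18, i.e. ρ+…+ρ^4 ≥ 7/10.
At ρ = 2/3: ρ+…+ρ^4 = 1.6049 ≥ 0.7000.
So cooperation is sustainable.

Yes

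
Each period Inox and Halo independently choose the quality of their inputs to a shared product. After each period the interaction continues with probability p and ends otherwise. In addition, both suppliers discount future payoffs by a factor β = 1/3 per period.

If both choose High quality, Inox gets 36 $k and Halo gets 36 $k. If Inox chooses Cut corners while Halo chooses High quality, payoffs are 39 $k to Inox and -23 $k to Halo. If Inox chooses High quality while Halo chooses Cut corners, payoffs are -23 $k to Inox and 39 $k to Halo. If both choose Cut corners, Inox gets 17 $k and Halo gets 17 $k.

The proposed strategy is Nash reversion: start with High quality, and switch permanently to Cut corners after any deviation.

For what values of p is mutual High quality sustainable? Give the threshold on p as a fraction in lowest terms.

With continuation probability p and discount β, the effective per-period discount factor is βp.
Grim-trigger IC: βp ≥ (39−36)/(39−17) = 3/22.
So p ≥ (3/22)/(1/3) = 9/22.

9/22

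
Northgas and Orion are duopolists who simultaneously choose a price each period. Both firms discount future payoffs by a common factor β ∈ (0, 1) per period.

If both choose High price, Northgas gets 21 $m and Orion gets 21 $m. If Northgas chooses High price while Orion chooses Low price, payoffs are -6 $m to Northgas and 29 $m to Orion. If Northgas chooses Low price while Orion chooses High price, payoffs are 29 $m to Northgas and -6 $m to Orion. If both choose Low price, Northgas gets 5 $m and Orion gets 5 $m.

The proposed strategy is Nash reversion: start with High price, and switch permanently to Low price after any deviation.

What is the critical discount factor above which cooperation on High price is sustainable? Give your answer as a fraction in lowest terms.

21/(1−β) ≥ 29 + 5β/(1−β)
21 ≥ 29 − 24β
β ≥ 8/24 = 1/3.

1/3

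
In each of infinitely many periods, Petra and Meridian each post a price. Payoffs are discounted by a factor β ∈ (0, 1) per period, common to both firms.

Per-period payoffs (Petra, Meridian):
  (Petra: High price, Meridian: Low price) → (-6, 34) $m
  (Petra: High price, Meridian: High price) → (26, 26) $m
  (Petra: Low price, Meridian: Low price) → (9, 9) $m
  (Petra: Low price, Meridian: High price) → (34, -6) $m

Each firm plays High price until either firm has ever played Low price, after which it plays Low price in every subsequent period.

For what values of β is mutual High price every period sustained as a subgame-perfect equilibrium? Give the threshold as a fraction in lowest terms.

8/25

One-period gain from deviating is 34 − 26 = 8. The loss is 26 − 9 = 17 in every subsequent period, with present value 17·β/(1−β).
Deviation is unprofitable when 17·β/(1−β) ≥ 8, i.e. β/(1−β) ≥ 8/17.
Equivalently β ≥ 8/(8+17) = 8/25.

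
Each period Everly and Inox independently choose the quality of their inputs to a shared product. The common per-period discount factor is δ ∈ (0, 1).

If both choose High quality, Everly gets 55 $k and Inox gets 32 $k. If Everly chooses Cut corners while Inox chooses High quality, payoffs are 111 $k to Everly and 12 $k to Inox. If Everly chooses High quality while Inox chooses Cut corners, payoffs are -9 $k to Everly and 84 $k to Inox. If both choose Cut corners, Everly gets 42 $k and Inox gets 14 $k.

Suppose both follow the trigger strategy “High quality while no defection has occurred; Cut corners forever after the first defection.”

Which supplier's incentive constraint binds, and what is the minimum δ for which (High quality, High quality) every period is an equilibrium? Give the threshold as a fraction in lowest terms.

Everly: cooperation gives 55 each period; deviation gives 111 once then 42 forever.
  55/(1−δ) ≥ 111 + 42δ/(1−δ) ⇒ δ ≥ 56/69.
Inox: cooperation gives 32 each period; deviation gives 84 once then 14 forever.
  δ ≥ 52/70 = 26/35.
Both must hold, so the binding constraint is Everly's: δ ≥ 56/69.

Everly; δ ≥ 56/69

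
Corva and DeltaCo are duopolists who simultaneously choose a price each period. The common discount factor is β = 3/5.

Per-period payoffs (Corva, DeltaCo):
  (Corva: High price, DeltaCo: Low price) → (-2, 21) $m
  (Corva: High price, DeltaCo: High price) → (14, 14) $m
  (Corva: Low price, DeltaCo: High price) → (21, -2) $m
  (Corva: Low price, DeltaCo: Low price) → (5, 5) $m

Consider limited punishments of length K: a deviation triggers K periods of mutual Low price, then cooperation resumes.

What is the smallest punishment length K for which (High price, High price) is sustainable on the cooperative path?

Need Σ_{k=1}^{K} β^k ≥ (21−14)/(14−5) = 0.7778 at β = 3/5.
At K = 1 the sum is 0.6000 < 0.7778; at K = 2 it is 0.9600 ≥ 0.7778.
So the minimum punishment length is K = 2.

2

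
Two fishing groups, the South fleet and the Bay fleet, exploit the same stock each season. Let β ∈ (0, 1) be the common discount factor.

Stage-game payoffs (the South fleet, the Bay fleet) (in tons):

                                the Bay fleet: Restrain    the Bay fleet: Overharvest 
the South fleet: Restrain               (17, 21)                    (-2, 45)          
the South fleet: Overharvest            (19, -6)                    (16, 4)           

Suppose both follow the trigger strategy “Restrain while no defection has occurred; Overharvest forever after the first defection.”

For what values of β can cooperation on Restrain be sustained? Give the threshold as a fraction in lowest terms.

For the South fleet: deviation gain 19−17 = 2, per-period punishment loss 17−16 = 1. IC gives β ≥ 2/3.
For the Bay fleet: gain 24, loss 17 per period, so β ≥ 24/41.
The tighter constraint is the South fleet's, so cooperation needs β ≥ 2/3.

2/3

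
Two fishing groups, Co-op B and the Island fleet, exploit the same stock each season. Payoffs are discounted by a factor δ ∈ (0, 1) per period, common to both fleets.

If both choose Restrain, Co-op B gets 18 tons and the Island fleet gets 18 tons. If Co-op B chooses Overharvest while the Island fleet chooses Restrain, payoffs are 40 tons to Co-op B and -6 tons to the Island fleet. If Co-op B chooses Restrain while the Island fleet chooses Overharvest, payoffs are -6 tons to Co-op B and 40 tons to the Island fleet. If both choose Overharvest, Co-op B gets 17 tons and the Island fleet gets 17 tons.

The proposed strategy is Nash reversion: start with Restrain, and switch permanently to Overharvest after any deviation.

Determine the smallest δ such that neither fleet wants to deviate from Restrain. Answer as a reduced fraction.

22/23

One-period gain from deviating is 40 − 18 = 22. The loss is 18 − 17 = 1 in every subsequent period, with present value 1·δ/(1−δ).
Deviation is unprofitable when 1·δ/(1−δ) ≥ 22, i.e. δ/(1−δ) ≥ 22.
Equivalently δ ≥ 22/(22+1) = 22/23.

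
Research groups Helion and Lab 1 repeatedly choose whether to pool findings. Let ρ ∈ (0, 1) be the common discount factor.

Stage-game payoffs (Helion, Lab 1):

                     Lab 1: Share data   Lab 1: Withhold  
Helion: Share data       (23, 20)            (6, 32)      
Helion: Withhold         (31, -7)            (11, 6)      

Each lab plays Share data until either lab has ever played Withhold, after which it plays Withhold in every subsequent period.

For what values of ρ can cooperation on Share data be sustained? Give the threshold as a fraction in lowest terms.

6/13

Helion: cooperation gives 23 each period; deviation gives 31 once then 11 forever.
  23/(1−ρ) ≥ 31 + 11ρ/(1−ρ) ⇒ ρ ≥ 8/20 = 2/5.
Lab 1: cooperation gives 20 each period; deviation gives 32 once then 6 forever.
  ρ ≥ 12/26 = 6/13.
Both must hold, so the binding constraint is Lab 1's: ρ ≥ 6/13.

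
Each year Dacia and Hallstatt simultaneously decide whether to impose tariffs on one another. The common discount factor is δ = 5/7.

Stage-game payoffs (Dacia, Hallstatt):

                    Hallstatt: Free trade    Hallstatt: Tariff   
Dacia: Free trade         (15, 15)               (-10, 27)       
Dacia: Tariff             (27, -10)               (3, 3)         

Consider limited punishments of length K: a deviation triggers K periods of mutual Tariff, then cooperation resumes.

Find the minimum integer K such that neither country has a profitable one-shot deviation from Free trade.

IC: δ(1−δ^K)/(1−δ) ≥ (27−15)/(15−3) = 1.
With δ = 5/7: need 1 − δ^K ≥ 1·(1−5/7)/(5/7), i.e. δ^K ≤ 0.6000.
Since (5/7)^1 = 0.7143 and (5/7)^2 = 0.5102, the smallest such K is 2.

2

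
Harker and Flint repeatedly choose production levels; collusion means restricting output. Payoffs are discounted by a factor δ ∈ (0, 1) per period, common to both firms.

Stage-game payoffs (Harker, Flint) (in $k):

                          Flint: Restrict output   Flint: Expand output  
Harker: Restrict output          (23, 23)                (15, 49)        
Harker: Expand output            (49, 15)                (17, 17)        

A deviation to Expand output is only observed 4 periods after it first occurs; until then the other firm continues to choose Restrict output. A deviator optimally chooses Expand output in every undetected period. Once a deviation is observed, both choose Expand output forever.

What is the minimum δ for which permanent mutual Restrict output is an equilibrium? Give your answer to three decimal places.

The best deviation is to choose Expand output for all 4 undetected periods, earning 49 each, then 17 forever once detected.
Deviation value: 49(1−δ^4)/(1−δ) + 17δ^4/(1−δ); cooperation value: 23/(1−δ).
IC: 23 ≥ 49(1−δ^4) + 17δ^4 = 49 − 32δ^4.
So δ^4 ≥ 26/32 = 13/16, giving δ ≥ (13/16)^(1/4) ≈ 0.949.

0.949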